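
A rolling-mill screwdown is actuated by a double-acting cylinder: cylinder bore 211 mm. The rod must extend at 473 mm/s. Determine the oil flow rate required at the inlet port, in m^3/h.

Cap-side area A_cap = π/4 × (211 mm)² = 34970 mm^2
Q = A × v

Q ≈ 59.5 m^3/h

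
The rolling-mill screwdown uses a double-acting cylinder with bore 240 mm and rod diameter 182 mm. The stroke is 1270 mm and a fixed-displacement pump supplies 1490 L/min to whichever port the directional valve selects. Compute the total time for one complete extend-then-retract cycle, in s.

t ≈ 3.30 s

Cap-side area A_cap = π/4 × (240 mm)² = 45240 mm^2
Rod-side annular area A_ann = π/4 × (240² − 182²) = 19220 mm^2
t_ext = A_cap·L/Q = 2.314 s
t_ret = A_ann·L/Q = 0.9831 s
t_cycle = t_ext + t_ret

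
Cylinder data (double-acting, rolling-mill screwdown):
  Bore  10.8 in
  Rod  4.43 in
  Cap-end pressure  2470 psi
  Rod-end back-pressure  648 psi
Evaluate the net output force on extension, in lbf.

Cap-side area A_cap = π/4 × (10.8 in)² = 91.61 in^2
Rod-side annular area A_ann = π/4 × (10.8² − 4.43²) = 76.20 in^2
Net thrust = P_cap·A_cap − P_rod·A_ann = 2.263e5 lbf − 49370 lbf

F ≈ 1.77e5 lbf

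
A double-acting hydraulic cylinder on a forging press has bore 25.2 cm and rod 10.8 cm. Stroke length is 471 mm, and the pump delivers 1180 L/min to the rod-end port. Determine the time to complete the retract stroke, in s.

Rod-side annular area A_ann = π/4 × (25.2² − 10.8²) = 407.2 cm^2
Swept volume V = A × L; t = V / Q = A·L / Q

t ≈ 0.975 s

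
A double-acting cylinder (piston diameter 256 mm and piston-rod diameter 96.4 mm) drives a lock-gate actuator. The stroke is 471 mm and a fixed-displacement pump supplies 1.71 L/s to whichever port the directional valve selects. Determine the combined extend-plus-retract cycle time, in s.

Cap-side area A_cap = π/4 × (256 mm)² = 51470 mm^2
Rod-side annular area A_ann = π/4 × (256² − 96.4²) = 44170 mm^2
t_ext = A_cap·L/Q = 14.18 s
t_ret = A_ann·L/Q = 12.17 s
t_cycle = t_ext + t_ret

t ≈ 26.3 s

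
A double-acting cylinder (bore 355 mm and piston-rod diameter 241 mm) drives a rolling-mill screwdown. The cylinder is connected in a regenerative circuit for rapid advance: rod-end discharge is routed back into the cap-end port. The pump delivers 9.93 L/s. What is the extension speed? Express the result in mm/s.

In regeneration the rod-end outflow joins the pump flow into the cap end, so the net volume the pump must supply per unit advance equals the rod cross-section area.
Rod cross-section A_rod = π/4 × (241 mm)² = 45620 mm^2
v = Q_pump / A_rod

v ≈ 218 mm/s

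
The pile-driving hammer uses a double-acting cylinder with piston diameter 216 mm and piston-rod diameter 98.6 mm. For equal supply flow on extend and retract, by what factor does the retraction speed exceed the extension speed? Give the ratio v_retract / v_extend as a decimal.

v_ret/v_ext ≈ 1.26

Cap-side area A_cap = π/4 × (216 mm)² = 36640 mm^2
Rod-side annular area A_ann = π/4 × (216² − 98.6²) = 29010 mm^2
For equal Q, v ∝ 1/A, so v_ret/v_ext = A_cap/A_ann.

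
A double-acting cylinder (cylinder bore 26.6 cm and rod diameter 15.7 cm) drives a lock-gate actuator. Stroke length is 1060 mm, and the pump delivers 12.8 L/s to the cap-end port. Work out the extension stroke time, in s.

t ≈ 4.60 s

Cap-side area A_cap = π/4 × (26.6 cm)² = 555.7 cm^2
Swept volume V = A × L; t = V / Q = A·L / Q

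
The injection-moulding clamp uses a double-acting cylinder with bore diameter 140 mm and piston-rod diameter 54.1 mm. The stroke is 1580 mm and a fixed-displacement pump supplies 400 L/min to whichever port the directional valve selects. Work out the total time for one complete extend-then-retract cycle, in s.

Cap-side area A_cap = π/4 × (140 mm)² = 15390 mm^2
Rod-side annular area A_ann = π/4 × (140² − 54.1²) = 13100 mm^2
t_ext = A_cap·L/Q = 3.648 s
t_ret = A_ann·L/Q = 3.104 s
t_cycle = t_ext + t_ret

t ≈ 6.75 s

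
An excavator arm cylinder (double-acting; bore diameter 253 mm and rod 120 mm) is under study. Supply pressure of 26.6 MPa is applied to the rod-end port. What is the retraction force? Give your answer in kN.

F ≈ 1040 kN

Rod-side annular area A_ann = π/4 × (253² − 120²) = 38960 mm^2
On retraction the pressure acts on the annular area (bore minus rod).
F = P × A_ann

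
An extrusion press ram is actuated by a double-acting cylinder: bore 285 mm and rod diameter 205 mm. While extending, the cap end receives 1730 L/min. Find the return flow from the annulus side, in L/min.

Q_out ≈ 835 L/min

Cap-side area A_cap = π/4 × (285 mm)² = 63790 mm^2
Rod-side annular area A_ann = π/4 × (285² − 205²) = 30790 mm^2
Piston speed v = Q_in/A_cap; rod-end outflow Q_out = v × A_ann = Q_in × A_ann/A_cap.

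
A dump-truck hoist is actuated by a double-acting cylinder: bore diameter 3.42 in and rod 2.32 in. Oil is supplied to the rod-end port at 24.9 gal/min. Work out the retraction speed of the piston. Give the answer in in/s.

v ≈ 19.3 in/s

Rod-side annular area A_ann = π/4 × (3.42² − 2.32²) = 4.959 in^2
Flow into the rod-end port fills the annular volume.
v = Q / A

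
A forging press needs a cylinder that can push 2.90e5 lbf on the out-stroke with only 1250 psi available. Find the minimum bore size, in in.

Extension force acts on the full piston face: F = P × (π/4)D².
D = √(4F / (πP)) = √(4 × 2.90e5 lbf / (π × 1250 psi))

D ≈ 17.2 in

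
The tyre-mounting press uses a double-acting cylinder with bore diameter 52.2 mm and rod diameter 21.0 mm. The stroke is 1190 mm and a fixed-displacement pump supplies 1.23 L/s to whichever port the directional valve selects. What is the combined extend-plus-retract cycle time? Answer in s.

Cap-side area A_cap = π/4 × (52.2 mm)² = 2140 mm^2
Rod-side annular area A_ann = π/4 × (52.2² − 21.0²) = 1794 mm^2
t_ext = A_cap·L/Q = 2.070 s
t_ret = A_ann·L/Q = 1.735 s
t_cycle = t_ext + t_ret

t ≈ 3.81 s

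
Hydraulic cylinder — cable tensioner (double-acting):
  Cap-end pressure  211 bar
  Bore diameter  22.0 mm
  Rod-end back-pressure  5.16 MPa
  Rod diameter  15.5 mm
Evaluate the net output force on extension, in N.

Cap-side area A_cap = π/4 × (22.0 mm)² = 380.1 mm^2
Rod-side annular area A_ann = π/4 × (22.0² − 15.5²) = 191.4 mm^2
Net thrust = P_cap·A_cap − P_rod·A_ann = 8021 N − 987.8 N

F ≈ 7030 N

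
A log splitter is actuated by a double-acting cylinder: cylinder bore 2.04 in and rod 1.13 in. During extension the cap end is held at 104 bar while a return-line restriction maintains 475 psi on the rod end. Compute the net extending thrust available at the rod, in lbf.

Cap-side area A_cap = π/4 × (2.04 in)² = 3.269 in^2
Rod-side annular area A_ann = π/4 × (2.04² − 1.13²) = 2.266 in^2
Net thrust = P_cap·A_cap − P_rod·A_ann = 4930 lbf − 1076 lbf

F ≈ 3850 lbf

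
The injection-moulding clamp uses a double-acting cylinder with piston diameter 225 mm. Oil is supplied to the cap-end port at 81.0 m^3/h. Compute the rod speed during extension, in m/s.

Cap-side area A_cap = π/4 × (225 mm)² = 39760 mm^2
v = Q / A

v ≈ 0.566 m/s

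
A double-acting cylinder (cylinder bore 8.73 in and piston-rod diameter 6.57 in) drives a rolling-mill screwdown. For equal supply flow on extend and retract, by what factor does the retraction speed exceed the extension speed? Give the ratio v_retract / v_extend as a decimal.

Cap-side area A_cap = π/4 × (8.73 in)² = 59.86 in^2
Rod-side annular area A_ann = π/4 × (8.73² − 6.57²) = 25.96 in^2
For equal Q, v ∝ 1/A, so v_ret/v_ext = A_cap/A_ann.

v_ret/v_ext ≈ 2.31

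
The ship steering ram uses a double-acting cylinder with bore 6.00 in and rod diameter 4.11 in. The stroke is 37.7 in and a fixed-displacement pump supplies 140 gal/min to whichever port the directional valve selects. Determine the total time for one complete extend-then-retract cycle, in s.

Cap-side area A_cap = π/4 × (6.00 in)² = 28.27 in^2
Rod-side annular area A_ann = π/4 × (6.00² − 4.11²) = 15.01 in^2
t_ext = A_cap·L/Q = 1.978 s
t_ret = A_ann·L/Q = 1.050 s
t_cycle = t_ext + t_ret

t ≈ 3.03 s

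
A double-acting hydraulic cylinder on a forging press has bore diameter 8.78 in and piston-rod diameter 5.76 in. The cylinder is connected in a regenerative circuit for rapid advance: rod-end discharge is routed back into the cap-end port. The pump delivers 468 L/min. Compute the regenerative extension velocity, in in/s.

v ≈ 18.3 in/s

In regeneration the rod-end outflow joins the pump flow into the cap end, so the net volume the pump must supply per unit advance equals the rod cross-section area.
Rod cross-section A_rod = π/4 × (5.76 in)² = 26.06 in^2
v = Q_pump / A_rod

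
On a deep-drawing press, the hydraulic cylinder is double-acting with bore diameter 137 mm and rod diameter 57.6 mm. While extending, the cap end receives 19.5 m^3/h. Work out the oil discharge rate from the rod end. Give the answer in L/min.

Cap-side area A_cap = π/4 × (137 mm)² = 14740 mm^2
Rod-side annular area A_ann = π/4 × (137² − 57.6²) = 12140 mm^2
Piston speed v = Q_in/A_cap; rod-end outflow Q_out = v × A_ann = Q_in × A_ann/A_cap.

Q_out ≈ 268 L/min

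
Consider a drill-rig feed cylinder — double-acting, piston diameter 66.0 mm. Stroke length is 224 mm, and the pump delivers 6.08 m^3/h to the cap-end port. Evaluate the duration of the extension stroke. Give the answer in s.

Cap-side area A_cap = π/4 × (66.0 mm)² = 3421 mm^2
Swept volume V = A × L; t = V / Q = A·L / Q

t ≈ 0.454 s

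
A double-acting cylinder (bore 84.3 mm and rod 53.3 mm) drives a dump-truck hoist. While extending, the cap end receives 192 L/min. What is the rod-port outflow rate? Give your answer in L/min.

Cap-side area A_cap = π/4 × (84.3 mm)² = 5581 mm^2
Rod-side annular area A_ann = π/4 × (84.3² − 53.3²) = 3350 mm^2
Piston speed v = Q_in/A_cap; rod-end outflow Q_out = v × A_ann = Q_in × A_ann/A_cap.

Q_out ≈ 115 L/min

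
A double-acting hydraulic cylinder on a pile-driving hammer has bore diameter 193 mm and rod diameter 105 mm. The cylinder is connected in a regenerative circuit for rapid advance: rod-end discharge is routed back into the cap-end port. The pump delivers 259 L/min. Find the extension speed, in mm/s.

v ≈ 499 mm/s

In regeneration the rod-end outflow joins the pump flow into the cap end, so the net volume the pump must supply per unit advance equals the rod cross-section area.
Rod cross-section A_rod = π/4 × (105 mm)² = 8659 mm^2
v = Q_pump / A_rod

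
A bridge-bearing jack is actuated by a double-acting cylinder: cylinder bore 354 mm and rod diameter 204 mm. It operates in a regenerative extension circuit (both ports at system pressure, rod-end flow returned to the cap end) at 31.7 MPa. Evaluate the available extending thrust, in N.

With equal pressure on both faces, forces on the annular region cancel; the net push is pressure × rod cross-section.
Rod cross-section A_rod = π/4 × (204 mm)² = 32690 mm^2
F = P × A_rod

F ≈ 1.04e6 N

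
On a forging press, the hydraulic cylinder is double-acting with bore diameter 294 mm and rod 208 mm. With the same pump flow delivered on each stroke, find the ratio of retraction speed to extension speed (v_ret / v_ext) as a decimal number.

v_ret/v_ext ≈ 2.00

Cap-side area A_cap = π/4 × (294 mm)² = 67890 mm^2
Rod-side annular area A_ann = π/4 × (294² − 208²) = 33910 mm^2
For equal Q, v ∝ 1/A, so v_ret/v_ext = A_cap/A_ann.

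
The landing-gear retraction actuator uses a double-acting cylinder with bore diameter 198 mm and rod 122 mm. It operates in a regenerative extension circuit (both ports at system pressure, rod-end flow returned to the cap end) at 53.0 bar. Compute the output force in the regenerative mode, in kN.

With equal pressure on both faces, forces on the annular region cancel; the net push is pressure × rod cross-section.
Rod cross-section A_rod = π/4 × (122 mm)² = 11690 mm^2
F = P × A_rod

F ≈ 62.0 kN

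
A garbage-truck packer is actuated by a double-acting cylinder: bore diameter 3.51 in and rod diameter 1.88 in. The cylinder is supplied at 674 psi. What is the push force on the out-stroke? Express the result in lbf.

F ≈ 6520 lbf

Cap-side area A_cap = π/4 × (3.51 in)² = 9.676 in^2
F = P × A_cap = 674 psi × A_cap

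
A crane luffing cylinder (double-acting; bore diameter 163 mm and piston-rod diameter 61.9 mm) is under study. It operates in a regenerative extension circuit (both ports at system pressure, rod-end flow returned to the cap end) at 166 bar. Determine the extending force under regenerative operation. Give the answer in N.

F ≈ 50000 N

With equal pressure on both faces, forces on the annular region cancel; the net push is pressure × rod cross-section.
Rod cross-section A_rod = π/4 × (61.9 mm)² = 3009 mm^2
F = P × A_rod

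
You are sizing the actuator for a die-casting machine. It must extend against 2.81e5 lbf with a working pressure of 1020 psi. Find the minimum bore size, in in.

Extension force acts on the full piston face: F = P × (π/4)D².
D = √(4F / (πP)) = √(4 × 2.81e5 lbf / (π × 1020 psi))

D ≈ 18.7 in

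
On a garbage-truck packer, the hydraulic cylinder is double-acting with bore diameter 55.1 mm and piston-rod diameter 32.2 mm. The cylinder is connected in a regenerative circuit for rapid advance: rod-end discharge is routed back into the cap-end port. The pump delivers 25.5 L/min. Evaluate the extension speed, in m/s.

In regeneration the rod-end outflow joins the pump flow into the cap end, so the net volume the pump must supply per unit advance equals the rod cross-section area.
Rod cross-section A_rod = π/4 × (32.2 mm)² = 814.3 mm^2
v = Q_pump / A_rod

v ≈ 0.522 m/s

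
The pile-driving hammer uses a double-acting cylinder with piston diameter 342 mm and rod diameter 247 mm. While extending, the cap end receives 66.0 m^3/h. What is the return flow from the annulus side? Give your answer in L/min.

Q_out ≈ 526 L/min

Cap-side area A_cap = π/4 × (342 mm)² = 91860 mm^2
Rod-side annular area A_ann = π/4 × (342² − 247²) = 43950 mm^2
Piston speed v = Q_in/A_cap; rod-end outflow Q_out = v × A_ann = Q_in × A_ann/A_cap.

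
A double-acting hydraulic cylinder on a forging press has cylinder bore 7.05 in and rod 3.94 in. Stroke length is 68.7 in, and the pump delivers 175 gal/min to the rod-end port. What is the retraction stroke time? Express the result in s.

t ≈ 2.74 s

Rod-side annular area A_ann = π/4 × (7.05² − 3.94²) = 26.84 in^2
Swept volume V = A × L; t = V / Q = A·L / Q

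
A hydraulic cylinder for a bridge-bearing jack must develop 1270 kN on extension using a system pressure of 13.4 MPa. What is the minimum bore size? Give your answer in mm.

Extension force acts on the full piston face: F = P × (π/4)D².
D = √(4F / (πP)) = √(4 × 1270 kN / (π × 13.4 MPa))

D ≈ 347 mm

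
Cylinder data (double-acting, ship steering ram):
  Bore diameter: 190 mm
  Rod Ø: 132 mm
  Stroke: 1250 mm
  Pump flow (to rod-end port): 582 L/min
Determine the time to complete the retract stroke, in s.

Rod-side annular area A_ann = π/4 × (190² − 132²) = 14670 mm^2
Swept volume V = A × L; t = V / Q = A·L / Q

t ≈ 1.89 s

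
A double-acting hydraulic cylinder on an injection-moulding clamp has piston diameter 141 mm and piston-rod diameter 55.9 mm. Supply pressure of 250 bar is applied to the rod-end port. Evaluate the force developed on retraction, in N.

Rod-side annular area A_ann = π/4 × (141² − 55.9²) = 13160 mm^2
On retraction the pressure acts on the annular area (bore minus rod).
F = P × A_ann

F ≈ 3.29e5 N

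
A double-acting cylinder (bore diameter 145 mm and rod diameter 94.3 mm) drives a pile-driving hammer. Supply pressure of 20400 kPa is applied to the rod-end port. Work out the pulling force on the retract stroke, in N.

F ≈ 1.94e5 N

Rod-side annular area A_ann = π/4 × (145² − 94.3²) = 9529 mm^2
On retraction the pressure acts on the annular area (bore minus rod).
F = P × A_ann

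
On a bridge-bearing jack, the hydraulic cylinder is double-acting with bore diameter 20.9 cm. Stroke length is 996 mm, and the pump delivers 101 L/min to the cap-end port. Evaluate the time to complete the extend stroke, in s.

t ≈ 20.3 s

Cap-side area A_cap = π/4 × (20.9 cm)² = 343.1 cm^2
Swept volume V = A × L; t = V / Q = A·L / Q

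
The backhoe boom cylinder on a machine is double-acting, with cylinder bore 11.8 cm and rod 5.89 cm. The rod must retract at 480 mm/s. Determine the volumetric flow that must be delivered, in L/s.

Rod-side annular area A_ann = π/4 × (11.8² − 5.89²) = 82.11 cm^2
Q = A × v

Q ≈ 3.94 L/s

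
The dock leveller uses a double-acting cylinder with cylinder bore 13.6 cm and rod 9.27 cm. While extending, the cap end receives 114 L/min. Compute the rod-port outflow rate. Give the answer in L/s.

Q_out ≈ 1.02 L/s

Cap-side area A_cap = π/4 × (13.6 cm)² = 145.3 cm^2
Rod-side annular area A_ann = π/4 × (13.6² − 9.27²) = 77.78 cm^2
Piston speed v = Q_in/A_cap; rod-end outflow Q_out = v × A_ann = Q_in × A_ann/A_cap.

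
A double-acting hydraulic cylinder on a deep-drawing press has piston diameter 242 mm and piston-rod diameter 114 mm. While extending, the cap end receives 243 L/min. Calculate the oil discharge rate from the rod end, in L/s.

Cap-side area A_cap = π/4 × (242 mm)² = 46000 mm^2
Rod-side annular area A_ann = π/4 × (242² − 114²) = 35790 mm^2
Piston speed v = Q_in/A_cap; rod-end outflow Q_out = v × A_ann = Q_in × A_ann/A_cap.

Q_out ≈ 3.15 L/s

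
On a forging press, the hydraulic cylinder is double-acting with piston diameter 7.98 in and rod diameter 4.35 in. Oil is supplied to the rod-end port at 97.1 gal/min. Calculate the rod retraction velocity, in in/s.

v ≈ 10.6 in/s

Rod-side annular area A_ann = π/4 × (7.98² − 4.35²) = 35.15 in^2
Flow into the rod-end port fills the annular volume.
v = Q / A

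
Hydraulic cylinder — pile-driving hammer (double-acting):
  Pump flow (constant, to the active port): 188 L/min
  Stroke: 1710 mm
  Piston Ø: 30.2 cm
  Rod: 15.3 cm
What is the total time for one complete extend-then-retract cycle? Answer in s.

Cap-side area A_cap = π/4 × (30.2 cm)² = 716.3 cm^2
Rod-side annular area A_ann = π/4 × (30.2² − 15.3²) = 532.5 cm^2
t_ext = A_cap·L/Q = 39.09 s
t_ret = A_ann·L/Q = 29.06 s
t_cycle = t_ext + t_ret

t ≈ 68.2 s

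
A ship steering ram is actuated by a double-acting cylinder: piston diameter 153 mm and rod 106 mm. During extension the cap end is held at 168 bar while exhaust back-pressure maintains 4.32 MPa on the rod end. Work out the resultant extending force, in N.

Cap-side area A_cap = π/4 × (153 mm)² = 18390 mm^2
Rod-side annular area A_ann = π/4 × (153² − 106²) = 9561 mm^2
Net thrust = P_cap·A_cap − P_rod·A_ann = 3.089e5 N − 41300 N

F ≈ 2.68e5 N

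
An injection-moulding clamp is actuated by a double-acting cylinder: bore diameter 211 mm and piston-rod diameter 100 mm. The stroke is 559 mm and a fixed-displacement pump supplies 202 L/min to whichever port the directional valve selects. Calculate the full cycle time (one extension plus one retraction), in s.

Cap-side area A_cap = π/4 × (211 mm)² = 34970 mm^2
Rod-side annular area A_ann = π/4 × (211² − 100²) = 27110 mm^2
t_ext = A_cap·L/Q = 5.806 s
t_ret = A_ann·L/Q = 4.502 s
t_cycle = t_ext + t_ret

t ≈ 10.3 s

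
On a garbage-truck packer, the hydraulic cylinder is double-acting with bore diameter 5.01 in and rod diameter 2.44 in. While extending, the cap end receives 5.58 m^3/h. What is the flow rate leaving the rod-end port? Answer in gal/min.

Q_out ≈ 18.7 gal/min

Cap-side area A_cap = π/4 × (5.01 in)² = 19.71 in^2
Rod-side annular area A_ann = π/4 × (5.01² − 2.44²) = 15.04 in^2
Piston speed v = Q_in/A_cap; rod-end outflow Q_out = v × A_ann = Q_in × A_ann/A_cap.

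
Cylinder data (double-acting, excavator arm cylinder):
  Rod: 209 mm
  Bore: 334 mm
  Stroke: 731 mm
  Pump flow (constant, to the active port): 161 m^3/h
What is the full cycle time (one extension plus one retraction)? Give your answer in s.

Cap-side area A_cap = π/4 × (334 mm)² = 87620 mm^2
Rod-side annular area A_ann = π/4 × (334² − 209²) = 53310 mm^2
t_ext = A_cap·L/Q = 1.432 s
t_ret = A_ann·L/Q = 0.8714 s
t_cycle = t_ext + t_ret

t ≈ 2.30 s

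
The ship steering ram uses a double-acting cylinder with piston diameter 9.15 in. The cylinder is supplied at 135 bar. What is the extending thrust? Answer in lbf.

F ≈ 1.29e5 lbf

Cap-side area A_cap = π/4 × (9.15 in)² = 65.76 in^2
F = P × A_cap = 135 bar × A_cap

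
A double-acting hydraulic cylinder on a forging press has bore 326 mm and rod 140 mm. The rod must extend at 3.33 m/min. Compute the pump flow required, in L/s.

Cap-side area A_cap = π/4 × (326 mm)² = 83470 mm^2
Q = A × v

Q ≈ 4.63 L/s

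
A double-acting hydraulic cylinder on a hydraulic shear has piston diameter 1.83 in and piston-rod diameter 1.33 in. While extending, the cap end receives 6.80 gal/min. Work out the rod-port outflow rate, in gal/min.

Q_out ≈ 3.21 gal/min

Cap-side area A_cap = π/4 × (1.83 in)² = 2.630 in^2
Rod-side annular area A_ann = π/4 × (1.83² − 1.33²) = 1.241 in^2
Piston speed v = Q_in/A_cap; rod-end outflow Q_out = v × A_ann = Q_in × A_ann/A_cap.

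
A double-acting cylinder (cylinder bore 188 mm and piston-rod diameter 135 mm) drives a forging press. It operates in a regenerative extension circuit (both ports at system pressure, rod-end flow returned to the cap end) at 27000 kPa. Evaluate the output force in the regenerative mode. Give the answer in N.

With equal pressure on both faces, forces on the annular region cancel; the net push is pressure × rod cross-section.
Rod cross-section A_rod = π/4 × (135 mm)² = 14310 mm^2
F = P × A_rod

F ≈ 3.86e5 N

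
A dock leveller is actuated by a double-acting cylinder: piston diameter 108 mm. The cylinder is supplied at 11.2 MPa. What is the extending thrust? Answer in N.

Cap-side area A_cap = π/4 × (108 mm)² = 9161 mm^2
F = P × A_cap = 11.2 MPa × A_cap

F ≈ 1.03e5 N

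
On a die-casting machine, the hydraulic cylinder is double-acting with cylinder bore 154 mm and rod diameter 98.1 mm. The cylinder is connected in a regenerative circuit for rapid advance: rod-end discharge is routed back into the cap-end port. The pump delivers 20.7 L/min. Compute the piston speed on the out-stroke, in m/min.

In regeneration the rod-end outflow joins the pump flow into the cap end, so the net volume the pump must supply per unit advance equals the rod cross-section area.
Rod cross-section A_rod = π/4 × (98.1 mm)² = 7558 mm^2
v = Q_pump / A_rod

v ≈ 2.74 m/min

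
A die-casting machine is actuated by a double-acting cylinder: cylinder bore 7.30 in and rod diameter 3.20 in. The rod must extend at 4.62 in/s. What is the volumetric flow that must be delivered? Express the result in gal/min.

Q ≈ 50.2 gal/min

Cap-side area A_cap = π/4 × (7.30 in)² = 41.85 in^2
Q = A × v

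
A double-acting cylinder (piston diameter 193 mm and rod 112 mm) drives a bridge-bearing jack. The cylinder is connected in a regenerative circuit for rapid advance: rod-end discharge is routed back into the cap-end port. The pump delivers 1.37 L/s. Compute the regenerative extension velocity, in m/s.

v ≈ 0.139 m/s

In regeneration the rod-end outflow joins the pump flow into the cap end, so the net volume the pump must supply per unit advance equals the rod cross-section area.
Rod cross-section A_rod = π/4 × (112 mm)² = 9852 mm^2
v = Q_pump / A_rod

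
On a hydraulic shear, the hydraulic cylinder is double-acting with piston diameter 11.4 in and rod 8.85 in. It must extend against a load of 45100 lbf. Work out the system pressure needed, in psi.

Cap-side area A_cap = π/4 × (11.4 in)² = 102.1 in^2
P = F / A = 45100 lbf / A

P ≈ 442 psi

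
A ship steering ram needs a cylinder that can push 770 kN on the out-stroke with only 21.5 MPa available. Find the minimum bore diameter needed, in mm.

D ≈ 214 mm

Extension force acts on the full piston face: F = P × (π/4)D².
D = √(4F / (πP)) = √(4 × 770 kN / (π × 21.5 MPa))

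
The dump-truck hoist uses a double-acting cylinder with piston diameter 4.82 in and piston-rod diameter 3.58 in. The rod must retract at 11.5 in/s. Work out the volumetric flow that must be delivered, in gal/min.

Q ≈ 24.4 gal/min

Rod-side annular area A_ann = π/4 × (4.82² − 3.58²) = 8.181 in^2
Q = A × v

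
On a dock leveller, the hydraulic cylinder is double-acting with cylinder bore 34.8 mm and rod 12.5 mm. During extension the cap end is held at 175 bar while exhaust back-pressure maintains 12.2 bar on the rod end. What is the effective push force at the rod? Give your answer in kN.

Cap-side area A_cap = π/4 × (34.8 mm)² = 951.1 mm^2
Rod-side annular area A_ann = π/4 × (34.8² − 12.5²) = 828.4 mm^2
Net thrust = P_cap·A_cap − P_rod·A_ann = 16.65 kN − 1.011 kN

F ≈ 15.6 kN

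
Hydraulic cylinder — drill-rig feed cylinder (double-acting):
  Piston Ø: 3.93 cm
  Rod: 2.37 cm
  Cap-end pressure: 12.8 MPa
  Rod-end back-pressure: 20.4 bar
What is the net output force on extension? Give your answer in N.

Cap-side area A_cap = π/4 × (3.93 cm)² = 12.13 cm^2
Rod-side annular area A_ann = π/4 × (3.93² − 2.37²) = 7.719 cm^2
Net thrust = P_cap·A_cap − P_rod·A_ann = 15530 N − 1575 N

F ≈ 14000 N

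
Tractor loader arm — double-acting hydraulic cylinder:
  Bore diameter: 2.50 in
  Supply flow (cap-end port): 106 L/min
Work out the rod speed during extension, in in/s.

v ≈ 22.0 in/s

Cap-side area A_cap = π/4 × (2.50 in)² = 4.909 in^2
v = Q / A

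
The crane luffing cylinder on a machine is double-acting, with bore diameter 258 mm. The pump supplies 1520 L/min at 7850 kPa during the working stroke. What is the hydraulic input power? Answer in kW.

W ≈ 199 kW

Hydraulic power = P × Q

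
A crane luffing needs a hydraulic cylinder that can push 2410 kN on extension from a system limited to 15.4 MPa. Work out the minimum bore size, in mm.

D ≈ 446 mm

Extension force acts on the full piston face: F = P × (π/4)D².
D = √(4F / (πP)) = √(4 × 2410 kN / (π × 15.4 MPa))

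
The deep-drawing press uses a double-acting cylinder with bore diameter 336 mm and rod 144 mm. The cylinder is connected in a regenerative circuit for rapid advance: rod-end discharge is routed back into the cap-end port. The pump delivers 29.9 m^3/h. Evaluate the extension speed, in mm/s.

v ≈ 510 mm/s

In regeneration the rod-end outflow joins the pump flow into the cap end, so the net volume the pump must supply per unit advance equals the rod cross-section area.
Rod cross-section A_rod = π/4 × (144 mm)² = 16290 mm^2
v = Q_pump / A_rod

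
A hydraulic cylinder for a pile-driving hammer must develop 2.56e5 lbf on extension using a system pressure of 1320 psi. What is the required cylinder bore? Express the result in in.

D ≈ 15.7 in

Extension force acts on the full piston face: F = P × (π/4)D².
D = √(4F / (πP)) = √(4 × 2.56e5 lbf / (π × 1320 psi))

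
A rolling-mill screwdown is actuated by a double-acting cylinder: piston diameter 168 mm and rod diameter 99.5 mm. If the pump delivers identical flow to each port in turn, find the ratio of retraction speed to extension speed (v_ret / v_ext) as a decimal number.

Cap-side area A_cap = π/4 × (168 mm)² = 22170 mm^2
Rod-side annular area A_ann = π/4 × (168² − 99.5²) = 14390 mm^2
For equal Q, v ∝ 1/A, so v_ret/v_ext = A_cap/A_ann.

v_ret/v_ext ≈ 1.54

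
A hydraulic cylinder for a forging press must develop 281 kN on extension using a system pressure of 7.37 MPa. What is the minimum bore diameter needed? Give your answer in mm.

Extension force acts on the full piston face: F = P × (π/4)D².
D = √(4F / (πP)) = √(4 × 281 kN / (π × 7.37 MPa))

D ≈ 220 mm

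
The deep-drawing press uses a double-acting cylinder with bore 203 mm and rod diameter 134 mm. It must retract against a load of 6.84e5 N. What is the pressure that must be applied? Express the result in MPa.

Rod-side annular area A_ann = π/4 × (203² − 134²) = 18260 mm^2
Retraction: pressure acts on the annular area.
P = F / A = 6.84e5 N / A

P ≈ 37.5 MPa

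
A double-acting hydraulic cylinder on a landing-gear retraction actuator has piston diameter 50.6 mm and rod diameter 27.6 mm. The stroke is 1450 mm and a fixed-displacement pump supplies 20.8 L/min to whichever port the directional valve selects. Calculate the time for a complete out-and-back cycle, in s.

Cap-side area A_cap = π/4 × (50.6 mm)² = 2011 mm^2
Rod-side annular area A_ann = π/4 × (50.6² − 27.6²) = 1413 mm^2
t_ext = A_cap·L/Q = 8.411 s
t_ret = A_ann·L/Q = 5.909 s
t_cycle = t_ext + t_ret

t ≈ 14.3 s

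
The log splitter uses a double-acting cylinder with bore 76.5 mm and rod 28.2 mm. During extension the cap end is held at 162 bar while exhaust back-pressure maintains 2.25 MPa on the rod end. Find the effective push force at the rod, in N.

F ≈ 65500 N

Cap-side area A_cap = π/4 × (76.5 mm)² = 4596 mm^2
Rod-side annular area A_ann = π/4 × (76.5² − 28.2²) = 3972 mm^2
Net thrust = P_cap·A_cap − P_rod·A_ann = 74460 N − 8936 N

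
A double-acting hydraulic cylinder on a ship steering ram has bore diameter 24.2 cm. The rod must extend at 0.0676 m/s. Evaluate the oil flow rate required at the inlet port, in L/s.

Cap-side area A_cap = π/4 × (24.2 cm)² = 460.0 cm^2
Q = A × v

Q ≈ 3.11 L/s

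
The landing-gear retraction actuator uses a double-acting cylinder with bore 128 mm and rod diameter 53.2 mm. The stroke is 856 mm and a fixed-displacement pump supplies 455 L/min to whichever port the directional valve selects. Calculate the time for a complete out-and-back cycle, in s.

Cap-side area A_cap = π/4 × (128 mm)² = 12870 mm^2
Rod-side annular area A_ann = π/4 × (128² − 53.2²) = 10650 mm^2
t_ext = A_cap·L/Q = 1.453 s
t_ret = A_ann·L/Q = 1.202 s
t_cycle = t_ext + t_ret

t ≈ 2.65 s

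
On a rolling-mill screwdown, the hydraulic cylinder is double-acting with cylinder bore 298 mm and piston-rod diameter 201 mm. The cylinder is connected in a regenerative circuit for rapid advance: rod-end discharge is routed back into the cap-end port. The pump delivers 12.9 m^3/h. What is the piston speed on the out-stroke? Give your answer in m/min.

v ≈ 6.78 m/min

In regeneration the rod-end outflow joins the pump flow into the cap end, so the net volume the pump must supply per unit advance equals the rod cross-section area.
Rod cross-section A_rod = π/4 × (201 mm)² = 31730 mm^2
v = Q_pump / A_rod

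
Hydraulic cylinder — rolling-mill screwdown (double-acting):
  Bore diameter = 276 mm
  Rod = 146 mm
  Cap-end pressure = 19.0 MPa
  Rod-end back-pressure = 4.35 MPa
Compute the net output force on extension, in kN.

F ≈ 949 kN

Cap-side area A_cap = π/4 × (276 mm)² = 59830 mm^2
Rod-side annular area A_ann = π/4 × (276² − 146²) = 43090 mm^2
Net thrust = P_cap·A_cap − P_rod·A_ann = 1137 kN − 187.4 kN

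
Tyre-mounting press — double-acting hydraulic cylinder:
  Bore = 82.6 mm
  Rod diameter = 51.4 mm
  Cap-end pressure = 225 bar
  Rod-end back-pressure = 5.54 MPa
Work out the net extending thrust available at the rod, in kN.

Cap-side area A_cap = π/4 × (82.6 mm)² = 5359 mm^2
Rod-side annular area A_ann = π/4 × (82.6² − 51.4²) = 3284 mm^2
Net thrust = P_cap·A_cap − P_rod·A_ann = 120.6 kN − 18.19 kN

F ≈ 102 kN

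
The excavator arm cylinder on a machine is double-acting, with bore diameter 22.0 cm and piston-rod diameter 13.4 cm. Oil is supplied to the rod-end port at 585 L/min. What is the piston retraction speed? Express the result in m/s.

v ≈ 0.408 m/s

Rod-side annular area A_ann = π/4 × (22.0² − 13.4²) = 239.1 cm^2
Flow into the rod-end port fills the annular volume.
v = Q / A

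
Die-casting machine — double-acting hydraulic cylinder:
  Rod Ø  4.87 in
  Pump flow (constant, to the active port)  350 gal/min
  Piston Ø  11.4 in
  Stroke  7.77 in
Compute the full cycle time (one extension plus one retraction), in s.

Cap-side area A_cap = π/4 × (11.4 in)² = 102.1 in^2
Rod-side annular area A_ann = π/4 × (11.4² − 4.87²) = 83.44 in^2
t_ext = A_cap·L/Q = 0.5886 s
t_ret = A_ann·L/Q = 0.4812 s
t_cycle = t_ext + t_ret

t ≈ 1.07 s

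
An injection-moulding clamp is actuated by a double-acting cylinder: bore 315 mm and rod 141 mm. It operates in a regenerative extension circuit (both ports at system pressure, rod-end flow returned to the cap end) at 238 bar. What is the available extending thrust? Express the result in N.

F ≈ 3.72e5 N

With equal pressure on both faces, forces on the annular region cancel; the net push is pressure × rod cross-section.
Rod cross-section A_rod = π/4 × (141 mm)² = 15610 mm^2
F = P × A_rod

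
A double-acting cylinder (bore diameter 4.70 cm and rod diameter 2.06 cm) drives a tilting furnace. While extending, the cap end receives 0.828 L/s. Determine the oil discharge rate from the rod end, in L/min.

Cap-side area A_cap = π/4 × (4.70 cm)² = 17.35 cm^2
Rod-side annular area A_ann = π/4 × (4.70² − 2.06²) = 14.02 cm^2
Piston speed v = Q_in/A_cap; rod-end outflow Q_out = v × A_ann = Q_in × A_ann/A_cap.

Q_out ≈ 40.1 L/min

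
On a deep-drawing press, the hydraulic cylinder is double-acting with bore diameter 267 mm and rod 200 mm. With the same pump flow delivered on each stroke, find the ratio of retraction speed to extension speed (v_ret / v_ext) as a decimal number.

Cap-side area A_cap = π/4 × (267 mm)² = 55990 mm^2
Rod-side annular area A_ann = π/4 × (267² − 200²) = 24570 mm^2
For equal Q, v ∝ 1/A, so v_ret/v_ext = A_cap/A_ann.

v_ret/v_ext ≈ 2.28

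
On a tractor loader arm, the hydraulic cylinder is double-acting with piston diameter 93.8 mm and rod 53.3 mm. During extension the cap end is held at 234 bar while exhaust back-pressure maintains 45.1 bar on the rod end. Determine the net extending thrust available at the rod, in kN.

Cap-side area A_cap = π/4 × (93.8 mm)² = 6910 mm^2
Rod-side annular area A_ann = π/4 × (93.8² − 53.3²) = 4679 mm^2
Net thrust = P_cap·A_cap − P_rod·A_ann = 161.7 kN − 21.10 kN

F ≈ 141 kN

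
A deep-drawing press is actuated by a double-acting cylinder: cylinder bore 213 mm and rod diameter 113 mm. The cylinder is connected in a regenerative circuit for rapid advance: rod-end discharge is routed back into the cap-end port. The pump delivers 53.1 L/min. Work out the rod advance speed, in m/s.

v ≈ 0.0882 m/s

In regeneration the rod-end outflow joins the pump flow into the cap end, so the net volume the pump must supply per unit advance equals the rod cross-section area.
Rod cross-section A_rod = π/4 × (113 mm)² = 10030 mm^2
v = Q_pump / A_rod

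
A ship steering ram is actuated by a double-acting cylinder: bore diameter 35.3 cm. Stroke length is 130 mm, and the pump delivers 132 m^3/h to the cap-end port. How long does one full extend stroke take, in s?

Cap-side area A_cap = π/4 × (35.3 cm)² = 978.7 cm^2
Swept volume V = A × L; t = V / Q = A·L / Q

t ≈ 0.347 s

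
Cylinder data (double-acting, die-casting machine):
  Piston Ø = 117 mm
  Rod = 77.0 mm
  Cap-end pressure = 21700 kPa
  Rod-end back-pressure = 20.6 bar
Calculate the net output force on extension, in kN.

Cap-side area A_cap = π/4 × (117 mm)² = 10750 mm^2
Rod-side annular area A_ann = π/4 × (117² − 77.0²) = 6095 mm^2
Net thrust = P_cap·A_cap − P_rod·A_ann = 233.3 kN − 12.56 kN

F ≈ 221 kN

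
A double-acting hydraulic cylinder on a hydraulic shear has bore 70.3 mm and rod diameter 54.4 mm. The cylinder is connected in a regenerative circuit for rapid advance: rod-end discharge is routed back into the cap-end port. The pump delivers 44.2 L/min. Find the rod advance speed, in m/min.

v ≈ 19.0 m/min

In regeneration the rod-end outflow joins the pump flow into the cap end, so the net volume the pump must supply per unit advance equals the rod cross-section area.
Rod cross-section A_rod = π/4 × (54.4 mm)² = 2324 mm^2
v = Q_pump / A_rod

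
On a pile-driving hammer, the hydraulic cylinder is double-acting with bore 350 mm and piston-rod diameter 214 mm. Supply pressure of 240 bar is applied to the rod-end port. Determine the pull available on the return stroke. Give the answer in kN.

F ≈ 1450 kN

Rod-side annular area A_ann = π/4 × (350² − 214²) = 60240 mm^2
On retraction the pressure acts on the annular area (bore minus rod).
F = P × A_ann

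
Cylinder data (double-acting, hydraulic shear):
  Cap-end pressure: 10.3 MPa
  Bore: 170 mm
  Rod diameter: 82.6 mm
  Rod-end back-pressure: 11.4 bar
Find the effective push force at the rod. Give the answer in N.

Cap-side area A_cap = π/4 × (170 mm)² = 22700 mm^2
Rod-side annular area A_ann = π/4 × (170² − 82.6²) = 17340 mm^2
Net thrust = P_cap·A_cap − P_rod·A_ann = 2.338e5 N − 19770 N

F ≈ 2.14e5 N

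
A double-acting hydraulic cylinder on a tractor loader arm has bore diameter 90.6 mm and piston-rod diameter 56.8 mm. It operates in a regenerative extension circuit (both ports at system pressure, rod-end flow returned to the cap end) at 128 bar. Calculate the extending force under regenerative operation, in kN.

F ≈ 32.4 kN

With equal pressure on both faces, forces on the annular region cancel; the net push is pressure × rod cross-section.
Rod cross-section A_rod = π/4 × (56.8 mm)² = 2534 mm^2
F = P × A_rod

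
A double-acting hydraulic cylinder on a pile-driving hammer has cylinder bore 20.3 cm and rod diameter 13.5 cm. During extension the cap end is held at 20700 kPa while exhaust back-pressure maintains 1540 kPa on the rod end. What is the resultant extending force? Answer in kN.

F ≈ 642 kN

Cap-side area A_cap = π/4 × (20.3 cm)² = 323.7 cm^2
Rod-side annular area A_ann = π/4 × (20.3² − 13.5²) = 180.5 cm^2
Net thrust = P_cap·A_cap − P_rod·A_ann = 670.0 kN − 27.80 kN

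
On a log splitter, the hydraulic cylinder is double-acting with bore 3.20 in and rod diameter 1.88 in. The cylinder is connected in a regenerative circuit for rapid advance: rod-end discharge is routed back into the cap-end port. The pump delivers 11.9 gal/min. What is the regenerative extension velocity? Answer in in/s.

v ≈ 16.5 in/s

In regeneration the rod-end outflow joins the pump flow into the cap end, so the net volume the pump must supply per unit advance equals the rod cross-section area.
Rod cross-section A_rod = π/4 × (1.88 in)² = 2.776 in^2
v = Q_pump / A_rod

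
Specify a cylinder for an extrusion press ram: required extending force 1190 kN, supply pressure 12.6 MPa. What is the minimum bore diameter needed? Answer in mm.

Extension force acts on the full piston face: F = P × (π/4)D².
D = √(4F / (πP)) = √(4 × 1190 kN / (π × 12.6 MPa))

D ≈ 347 mm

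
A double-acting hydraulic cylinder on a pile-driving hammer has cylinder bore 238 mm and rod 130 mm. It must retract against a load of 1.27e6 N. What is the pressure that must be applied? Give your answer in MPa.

P ≈ 40.7 MPa

Rod-side annular area A_ann = π/4 × (238² − 130²) = 31210 mm^2
Retraction: pressure acts on the annular area.
P = F / A = 1.27e6 N / A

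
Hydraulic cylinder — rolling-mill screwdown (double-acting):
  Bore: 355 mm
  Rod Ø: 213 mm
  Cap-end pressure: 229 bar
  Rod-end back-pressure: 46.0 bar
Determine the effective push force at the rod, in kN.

F ≈ 1980 kN

Cap-side area A_cap = π/4 × (355 mm)² = 98980 mm^2
Rod-side annular area A_ann = π/4 × (355² − 213²) = 63350 mm^2
Net thrust = P_cap·A_cap − P_rod·A_ann = 2267 kN − 291.4 kN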